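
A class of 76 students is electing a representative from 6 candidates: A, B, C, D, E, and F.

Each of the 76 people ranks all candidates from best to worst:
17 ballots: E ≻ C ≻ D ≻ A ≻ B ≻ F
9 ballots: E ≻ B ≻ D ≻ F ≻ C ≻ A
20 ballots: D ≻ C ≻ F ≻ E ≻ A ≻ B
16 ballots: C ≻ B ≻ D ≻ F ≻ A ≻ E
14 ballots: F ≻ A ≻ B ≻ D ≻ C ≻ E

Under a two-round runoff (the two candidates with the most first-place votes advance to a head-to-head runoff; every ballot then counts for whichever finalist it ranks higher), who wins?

Round 1 first-place votes: A 0, B 0, C 16, D 20, E 26, F 14. E and D advance.
Runoff: E is ranked above D on 26 ballots, D above E on 50.

D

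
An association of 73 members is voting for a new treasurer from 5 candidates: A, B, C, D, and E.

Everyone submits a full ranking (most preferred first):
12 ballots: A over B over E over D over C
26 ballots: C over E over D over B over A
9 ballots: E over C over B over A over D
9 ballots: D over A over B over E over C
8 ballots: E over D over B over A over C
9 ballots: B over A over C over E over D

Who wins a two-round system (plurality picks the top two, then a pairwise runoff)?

E

Round 1 first-place votes: A 12, B 9, C 26, D 9, E 17. C and E advance.
Runoff: C is ranked above E on 35 ballots, E above C on 38.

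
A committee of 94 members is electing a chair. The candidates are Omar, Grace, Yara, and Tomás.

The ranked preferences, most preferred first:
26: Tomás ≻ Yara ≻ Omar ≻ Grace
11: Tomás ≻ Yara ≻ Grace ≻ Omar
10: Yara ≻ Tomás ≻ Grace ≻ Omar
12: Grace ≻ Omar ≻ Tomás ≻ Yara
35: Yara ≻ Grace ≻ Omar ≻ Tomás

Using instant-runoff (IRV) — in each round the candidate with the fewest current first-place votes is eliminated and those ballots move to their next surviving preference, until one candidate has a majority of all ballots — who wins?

Round 1: Omar 0, Grace 12, Yara 45, Tomás 37. Omar eliminated.
Round 2: Grace 12, Yara 45, Tomás 37. Grace eliminated.
Round 3: Yara 45, Tomás 49. Tomás has a majority (≥48).

Tomás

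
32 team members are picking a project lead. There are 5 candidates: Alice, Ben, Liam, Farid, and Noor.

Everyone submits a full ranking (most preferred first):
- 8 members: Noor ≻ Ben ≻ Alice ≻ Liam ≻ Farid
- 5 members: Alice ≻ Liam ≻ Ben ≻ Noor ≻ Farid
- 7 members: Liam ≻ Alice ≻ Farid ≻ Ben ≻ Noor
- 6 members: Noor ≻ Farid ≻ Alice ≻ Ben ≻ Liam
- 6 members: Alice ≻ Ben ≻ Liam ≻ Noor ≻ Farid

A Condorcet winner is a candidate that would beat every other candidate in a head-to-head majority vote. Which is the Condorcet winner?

Alice

Alice vs Ben: 24–8
Alice vs Liam: 25–7
Alice vs Farid: 26–6
Alice vs Noor: 18–14
Alice beats every other candidate.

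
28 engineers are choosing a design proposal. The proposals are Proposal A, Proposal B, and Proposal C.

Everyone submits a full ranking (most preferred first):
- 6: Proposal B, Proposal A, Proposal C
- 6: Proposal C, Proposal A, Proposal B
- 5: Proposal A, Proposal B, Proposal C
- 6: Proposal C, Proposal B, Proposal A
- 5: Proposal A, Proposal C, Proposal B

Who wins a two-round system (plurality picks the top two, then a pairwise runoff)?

Round 1 first-place votes: Proposal A 10, Proposal B 6, Proposal C 12. Proposal C and Proposal A advance.
Runoff: Proposal C is ranked above Proposal A on 12 ballots, Proposal A above Proposal C on 16.

Proposal A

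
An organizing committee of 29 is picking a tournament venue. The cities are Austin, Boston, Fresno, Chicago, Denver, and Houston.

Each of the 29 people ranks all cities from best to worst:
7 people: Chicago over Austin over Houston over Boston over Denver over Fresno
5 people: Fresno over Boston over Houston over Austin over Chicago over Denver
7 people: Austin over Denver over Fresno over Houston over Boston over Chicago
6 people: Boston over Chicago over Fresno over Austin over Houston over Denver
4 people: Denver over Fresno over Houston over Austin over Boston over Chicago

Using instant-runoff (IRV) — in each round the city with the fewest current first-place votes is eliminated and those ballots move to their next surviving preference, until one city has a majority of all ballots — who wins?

Round 1: Austin 7, Boston 6, Fresno 5, Chicago 7, Denver 4, Houston 0. Houston eliminated.
Round 2: Austin 7, Boston 6, Fresno 5, Chicago 7, Denver 4. Denver eliminated.
Round 3: Austin 7, Boston 6, Fresno 9, Chicago 7. Boston eliminated.
Round 4: Austin 7, Fresno 9, Chicago 13. Austin eliminated.
Round 5: Fresno 16, Chicago 13. Fresno has a majority (≥15).

Fresno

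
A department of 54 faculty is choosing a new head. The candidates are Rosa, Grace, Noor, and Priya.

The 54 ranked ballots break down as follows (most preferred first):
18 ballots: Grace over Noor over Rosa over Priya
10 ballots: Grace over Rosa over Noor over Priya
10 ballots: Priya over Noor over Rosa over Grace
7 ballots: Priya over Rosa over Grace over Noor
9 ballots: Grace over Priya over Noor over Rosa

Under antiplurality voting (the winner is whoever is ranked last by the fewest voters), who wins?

Last-place votes: Rosa 9, Grace 10, Noor 7, Priya 28.

Noor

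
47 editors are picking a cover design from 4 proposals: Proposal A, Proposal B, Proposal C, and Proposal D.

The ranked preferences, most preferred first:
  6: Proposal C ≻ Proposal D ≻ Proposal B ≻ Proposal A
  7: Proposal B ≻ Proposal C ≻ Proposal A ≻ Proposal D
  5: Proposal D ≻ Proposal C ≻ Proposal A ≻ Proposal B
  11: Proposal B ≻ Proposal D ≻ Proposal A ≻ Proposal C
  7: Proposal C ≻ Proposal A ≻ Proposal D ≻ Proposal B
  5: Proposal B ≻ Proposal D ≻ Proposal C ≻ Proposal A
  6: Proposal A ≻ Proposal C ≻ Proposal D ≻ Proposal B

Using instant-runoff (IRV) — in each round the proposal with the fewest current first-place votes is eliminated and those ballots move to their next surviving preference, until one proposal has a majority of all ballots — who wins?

Proposal C

Round 1: Proposal A 6, Proposal B 23, Proposal C 13, Proposal D 5. Proposal D eliminated.
Round 2: Proposal A 6, Proposal B 23, Proposal C 18. Proposal A eliminated.
Round 3: Proposal B 23, Proposal C 24. Proposal C has a majority (≥24).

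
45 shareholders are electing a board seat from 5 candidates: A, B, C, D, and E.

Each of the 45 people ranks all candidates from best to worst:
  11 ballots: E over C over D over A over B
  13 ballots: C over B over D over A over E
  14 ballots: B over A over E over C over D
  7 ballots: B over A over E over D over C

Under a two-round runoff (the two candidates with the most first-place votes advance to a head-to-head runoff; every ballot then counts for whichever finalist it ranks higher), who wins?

C

Round 1 first-place votes: A 0, B 21, C 13, D 0, E 11. B and C advance.
Runoff: B is ranked above C on 21 ballots, C above B on 24.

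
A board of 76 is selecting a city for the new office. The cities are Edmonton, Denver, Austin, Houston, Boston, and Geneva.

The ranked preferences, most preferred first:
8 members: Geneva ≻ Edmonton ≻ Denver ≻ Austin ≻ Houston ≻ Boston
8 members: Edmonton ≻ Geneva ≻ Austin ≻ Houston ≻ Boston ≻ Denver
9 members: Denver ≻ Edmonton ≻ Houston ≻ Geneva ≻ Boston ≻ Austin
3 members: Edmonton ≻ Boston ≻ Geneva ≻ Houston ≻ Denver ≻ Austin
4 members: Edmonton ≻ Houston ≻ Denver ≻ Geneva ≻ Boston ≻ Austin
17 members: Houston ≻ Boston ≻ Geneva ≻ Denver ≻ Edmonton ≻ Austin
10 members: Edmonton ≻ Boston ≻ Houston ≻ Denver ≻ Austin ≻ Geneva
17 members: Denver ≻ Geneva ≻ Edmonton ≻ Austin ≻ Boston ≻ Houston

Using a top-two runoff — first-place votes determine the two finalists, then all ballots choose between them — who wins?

Round 1 first-place votes: Edmonton 25, Denver 26, Austin 0, Houston 17, Boston 0, Geneva 8. Denver and Edmonton advance.
Runoff: Denver is ranked above Edmonton on 43 ballots, Edmonton above Denver on 33.

Denver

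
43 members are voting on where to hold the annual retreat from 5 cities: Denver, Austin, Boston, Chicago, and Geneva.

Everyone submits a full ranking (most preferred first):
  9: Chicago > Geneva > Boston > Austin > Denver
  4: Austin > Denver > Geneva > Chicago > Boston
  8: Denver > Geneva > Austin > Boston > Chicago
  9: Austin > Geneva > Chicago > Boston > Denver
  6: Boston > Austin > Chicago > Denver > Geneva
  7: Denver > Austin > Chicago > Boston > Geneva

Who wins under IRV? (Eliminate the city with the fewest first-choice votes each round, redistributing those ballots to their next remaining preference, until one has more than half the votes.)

Austin

Round 1: Denver 15, Austin 13, Boston 6, Chicago 9, Geneva 0. Geneva eliminated.
Round 2: Denver 15, Austin 13, Boston 6, Chicago 9. Boston eliminated.
Round 3: Denver 15, Austin 19, Chicago 9. Chicago eliminated.
Round 4: Denver 15, Austin 28. Austin has a majority (≥22).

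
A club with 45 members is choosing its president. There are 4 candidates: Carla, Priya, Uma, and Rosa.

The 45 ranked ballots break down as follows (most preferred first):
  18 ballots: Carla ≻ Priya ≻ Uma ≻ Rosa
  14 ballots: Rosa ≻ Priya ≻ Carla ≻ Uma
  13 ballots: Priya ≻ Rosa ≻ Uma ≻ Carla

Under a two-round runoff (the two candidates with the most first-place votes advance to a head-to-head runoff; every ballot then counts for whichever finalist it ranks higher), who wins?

Round 1 first-place votes: Carla 18, Priya 13, Uma 0, Rosa 14. Carla and Rosa advance.
Runoff: Carla is ranked above Rosa on 18 ballots, Rosa above Carla on 27.

Rosa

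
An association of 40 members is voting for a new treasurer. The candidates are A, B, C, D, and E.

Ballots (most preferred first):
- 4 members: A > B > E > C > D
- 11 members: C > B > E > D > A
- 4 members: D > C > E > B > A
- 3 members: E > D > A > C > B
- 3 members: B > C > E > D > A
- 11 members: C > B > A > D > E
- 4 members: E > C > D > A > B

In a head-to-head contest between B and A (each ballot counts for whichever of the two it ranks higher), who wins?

B is ranked above A on 29 ballots; A above B on 11.

B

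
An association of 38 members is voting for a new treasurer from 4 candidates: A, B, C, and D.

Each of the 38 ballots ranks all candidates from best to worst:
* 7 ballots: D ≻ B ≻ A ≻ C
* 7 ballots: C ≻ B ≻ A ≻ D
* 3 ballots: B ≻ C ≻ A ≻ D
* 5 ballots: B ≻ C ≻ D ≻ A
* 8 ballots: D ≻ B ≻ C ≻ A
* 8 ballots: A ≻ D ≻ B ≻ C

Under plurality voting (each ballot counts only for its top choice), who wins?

First-place votes: A 8, B 8, C 7, D 15.

D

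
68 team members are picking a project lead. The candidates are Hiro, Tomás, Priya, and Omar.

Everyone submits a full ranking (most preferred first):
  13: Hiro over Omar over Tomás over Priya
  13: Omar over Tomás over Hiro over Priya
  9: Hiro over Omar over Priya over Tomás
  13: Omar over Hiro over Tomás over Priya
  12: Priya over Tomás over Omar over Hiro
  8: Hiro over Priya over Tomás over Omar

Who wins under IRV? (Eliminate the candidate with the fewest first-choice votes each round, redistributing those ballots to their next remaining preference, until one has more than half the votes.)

Omar

Round 1: Hiro 30, Tomás 0, Priya 12, Omar 26. Tomás eliminated.
Round 2: Hiro 30, Priya 12, Omar 26. Priya eliminated.
Round 3: Hiro 30, Omar 38. Omar has a majority (≥35).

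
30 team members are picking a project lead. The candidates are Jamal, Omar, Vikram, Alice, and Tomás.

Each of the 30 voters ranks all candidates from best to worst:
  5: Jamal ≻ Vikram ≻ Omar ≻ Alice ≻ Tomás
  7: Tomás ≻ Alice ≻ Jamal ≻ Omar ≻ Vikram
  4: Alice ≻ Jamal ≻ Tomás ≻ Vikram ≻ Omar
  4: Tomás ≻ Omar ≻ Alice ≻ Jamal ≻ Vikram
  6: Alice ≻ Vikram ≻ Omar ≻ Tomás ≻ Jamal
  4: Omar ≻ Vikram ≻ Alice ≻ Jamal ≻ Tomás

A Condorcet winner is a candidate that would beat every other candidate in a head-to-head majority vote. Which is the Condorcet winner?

Alice vs Jamal: 25–5
Alice vs Omar: 17–13
Alice vs Vikram: 21–9
Alice vs Tomás: 19–11
Alice beats every other candidate.

Alice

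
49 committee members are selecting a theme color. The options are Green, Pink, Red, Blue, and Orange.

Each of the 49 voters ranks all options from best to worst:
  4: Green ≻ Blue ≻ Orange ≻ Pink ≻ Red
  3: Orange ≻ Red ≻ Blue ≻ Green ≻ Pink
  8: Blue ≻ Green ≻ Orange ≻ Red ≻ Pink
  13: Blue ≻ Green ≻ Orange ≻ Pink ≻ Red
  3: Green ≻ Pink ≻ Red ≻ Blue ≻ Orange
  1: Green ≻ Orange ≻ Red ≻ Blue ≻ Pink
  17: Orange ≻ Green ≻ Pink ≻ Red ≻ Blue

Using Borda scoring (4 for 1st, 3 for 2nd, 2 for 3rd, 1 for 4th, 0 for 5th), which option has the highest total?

Green

Green: 4×4 + 3×1 + 8×3 + 13×3 + 3×4 + 1×4 + 17×3 = 149
Pink: 4×1 + 3×0 + 8×0 + 13×1 + 3×3 + 1×0 + 17×2 = 60
Red: 4×0 + 3×3 + 8×1 + 13×0 + 3×2 + 1×2 + 17×1 = 42
Blue: 4×3 + 3×2 + 8×4 + 13×4 + 3×1 + 1×1 + 17×0 = 106
Orange: 4×2 + 3×4 + 8×2 + 13×2 + 3×0 + 1×3 + 17×4 = 133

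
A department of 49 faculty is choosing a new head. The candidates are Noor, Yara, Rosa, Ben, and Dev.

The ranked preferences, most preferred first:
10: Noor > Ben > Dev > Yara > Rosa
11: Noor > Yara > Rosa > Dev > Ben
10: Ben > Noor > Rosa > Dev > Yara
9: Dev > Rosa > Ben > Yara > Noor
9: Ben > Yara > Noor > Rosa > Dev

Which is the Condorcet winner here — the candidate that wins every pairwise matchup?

Ben vs Noor: 28–21
Ben vs Yara: 38–11
Ben vs Rosa: 29–20
Ben vs Dev: 29–20
Ben beats every other candidate.

Ben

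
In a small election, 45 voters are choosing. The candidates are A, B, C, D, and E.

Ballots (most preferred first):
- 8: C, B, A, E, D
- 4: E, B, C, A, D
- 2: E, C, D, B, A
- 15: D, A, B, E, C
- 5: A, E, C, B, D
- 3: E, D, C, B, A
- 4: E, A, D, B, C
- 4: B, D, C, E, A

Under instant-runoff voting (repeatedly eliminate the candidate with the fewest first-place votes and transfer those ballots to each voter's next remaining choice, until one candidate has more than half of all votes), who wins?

Round 1: A 5, B 4, C 8, D 15, E 13. B eliminated.
Round 2: A 5, C 8, D 19, E 13. A eliminated.
Round 3: C 8, D 19, E 18. C eliminated.
Round 4: D 19, E 26. E has a majority (≥23).

E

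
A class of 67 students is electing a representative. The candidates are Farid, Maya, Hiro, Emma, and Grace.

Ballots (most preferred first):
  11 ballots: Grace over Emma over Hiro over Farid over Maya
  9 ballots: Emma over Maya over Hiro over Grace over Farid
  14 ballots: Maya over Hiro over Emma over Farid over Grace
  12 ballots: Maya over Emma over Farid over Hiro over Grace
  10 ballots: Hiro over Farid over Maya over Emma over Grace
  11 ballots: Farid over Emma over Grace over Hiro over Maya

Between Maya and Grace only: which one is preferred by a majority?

Maya

Maya is ranked above Grace on 45 ballots; Grace above Maya on 22.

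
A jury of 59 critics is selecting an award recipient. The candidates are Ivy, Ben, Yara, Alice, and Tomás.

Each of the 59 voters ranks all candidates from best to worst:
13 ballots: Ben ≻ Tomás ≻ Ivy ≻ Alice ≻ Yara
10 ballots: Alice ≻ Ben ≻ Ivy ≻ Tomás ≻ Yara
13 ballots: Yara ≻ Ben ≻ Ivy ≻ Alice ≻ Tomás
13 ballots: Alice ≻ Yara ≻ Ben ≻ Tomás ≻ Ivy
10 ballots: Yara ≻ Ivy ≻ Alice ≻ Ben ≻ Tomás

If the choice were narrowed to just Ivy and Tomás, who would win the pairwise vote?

Ivy is ranked above Tomás on 33 ballots; Tomás above Ivy on 26.

Ivy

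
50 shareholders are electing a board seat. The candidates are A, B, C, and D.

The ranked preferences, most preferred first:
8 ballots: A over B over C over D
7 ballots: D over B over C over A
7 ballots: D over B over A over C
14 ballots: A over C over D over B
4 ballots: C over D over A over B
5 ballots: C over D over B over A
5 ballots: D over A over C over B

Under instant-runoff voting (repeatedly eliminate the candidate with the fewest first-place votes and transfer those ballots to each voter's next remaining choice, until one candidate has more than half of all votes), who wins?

Round 1: A 22, B 0, C 9, D 19. B eliminated.
Round 2: A 22, C 9, D 19. C eliminated.
Round 3: A 22, D 28. D has a majority (≥26).

D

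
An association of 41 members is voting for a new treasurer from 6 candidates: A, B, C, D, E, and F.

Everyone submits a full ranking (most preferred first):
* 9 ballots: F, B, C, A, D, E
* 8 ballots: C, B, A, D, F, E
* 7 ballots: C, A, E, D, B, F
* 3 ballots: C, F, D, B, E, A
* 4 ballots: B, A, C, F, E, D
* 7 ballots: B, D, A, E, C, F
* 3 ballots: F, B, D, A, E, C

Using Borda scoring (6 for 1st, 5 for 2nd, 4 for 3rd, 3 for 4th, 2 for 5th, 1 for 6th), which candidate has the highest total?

A: 9×3 + 8×4 + 7×5 + 3×1 + 4×5 + 7×4 + 3×3 = 154
B: 9×5 + 8×5 + 7×2 + 3×3 + 4×6 + 7×6 + 3×5 = 189
C: 9×4 + 8×6 + 7×6 + 3×6 + 4×4 + 7×2 + 3×1 = 177
D: 9×2 + 8×3 + 7×3 + 3×4 + 4×1 + 7×5 + 3×4 = 126
E: 9×1 + 8×1 + 7×4 + 3×2 + 4×2 + 7×3 + 3×2 = 86
F: 9×6 + 8×2 + 7×1 + 3×5 + 4×3 + 7×1 + 3×6 = 129

B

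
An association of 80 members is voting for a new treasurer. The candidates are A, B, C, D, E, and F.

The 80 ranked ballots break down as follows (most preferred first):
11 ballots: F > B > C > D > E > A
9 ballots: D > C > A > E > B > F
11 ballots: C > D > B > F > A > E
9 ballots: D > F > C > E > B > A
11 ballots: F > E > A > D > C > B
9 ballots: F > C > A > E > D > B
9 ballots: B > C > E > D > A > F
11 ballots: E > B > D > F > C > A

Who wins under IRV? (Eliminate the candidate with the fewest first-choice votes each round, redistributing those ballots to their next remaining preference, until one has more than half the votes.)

D

Round 1: A 0, B 9, C 11, D 18, E 11, F 31. A eliminated.
Round 2: B 9, C 11, D 18, E 11, F 31. B eliminated.
Round 3: C 20, D 18, E 11, F 31. E eliminated.
Round 4: C 20, D 29, F 31. C eliminated.
Round 5: D 49, F 31. D has a majority (≥41).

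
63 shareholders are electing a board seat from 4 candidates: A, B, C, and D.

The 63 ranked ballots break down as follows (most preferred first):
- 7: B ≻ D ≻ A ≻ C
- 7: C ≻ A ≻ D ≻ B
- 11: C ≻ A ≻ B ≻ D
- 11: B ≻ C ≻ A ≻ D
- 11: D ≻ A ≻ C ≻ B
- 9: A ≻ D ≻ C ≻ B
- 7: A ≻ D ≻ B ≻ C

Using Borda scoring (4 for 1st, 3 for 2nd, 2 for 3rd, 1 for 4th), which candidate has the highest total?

A

A: 7×2 + 7×3 + 11×3 + 11×2 + 11×3 + 9×4 + 7×4 = 187
B: 7×4 + 7×1 + 11×2 + 11×4 + 11×1 + 9×1 + 7×2 = 135
C: 7×1 + 7×4 + 11×4 + 11×3 + 11×2 + 9×2 + 7×1 = 159
D: 7×3 + 7×2 + 11×1 + 11×1 + 11×4 + 9×3 + 7×3 = 149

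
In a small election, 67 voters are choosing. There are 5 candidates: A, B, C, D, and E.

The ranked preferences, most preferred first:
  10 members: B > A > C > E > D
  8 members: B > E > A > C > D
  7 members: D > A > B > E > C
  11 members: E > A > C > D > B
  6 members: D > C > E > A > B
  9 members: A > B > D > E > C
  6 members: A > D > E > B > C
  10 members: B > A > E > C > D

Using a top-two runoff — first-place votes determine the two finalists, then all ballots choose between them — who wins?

A

Round 1 first-place votes: A 15, B 28, C 0, D 13, E 11. B and A advance.
Runoff: B is ranked above A on 28 ballots, A above B on 39.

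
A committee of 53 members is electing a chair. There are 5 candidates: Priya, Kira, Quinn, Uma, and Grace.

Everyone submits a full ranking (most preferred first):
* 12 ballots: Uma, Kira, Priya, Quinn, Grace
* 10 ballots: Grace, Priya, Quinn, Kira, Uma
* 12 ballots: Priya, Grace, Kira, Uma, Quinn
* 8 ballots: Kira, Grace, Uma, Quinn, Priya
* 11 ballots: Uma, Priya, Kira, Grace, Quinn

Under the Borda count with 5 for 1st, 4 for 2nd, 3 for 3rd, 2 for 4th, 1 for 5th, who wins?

Priya: 12×3 + 10×4 + 12×5 + 8×1 + 11×4 = 188
Kira: 12×4 + 10×2 + 12×3 + 8×5 + 11×3 = 177
Quinn: 12×2 + 10×3 + 12×1 + 8×2 + 11×1 = 93
Uma: 12×5 + 10×1 + 12×2 + 8×3 + 11×5 = 173
Grace: 12×1 + 10×5 + 12×4 + 8×4 + 11×2 = 164

Priya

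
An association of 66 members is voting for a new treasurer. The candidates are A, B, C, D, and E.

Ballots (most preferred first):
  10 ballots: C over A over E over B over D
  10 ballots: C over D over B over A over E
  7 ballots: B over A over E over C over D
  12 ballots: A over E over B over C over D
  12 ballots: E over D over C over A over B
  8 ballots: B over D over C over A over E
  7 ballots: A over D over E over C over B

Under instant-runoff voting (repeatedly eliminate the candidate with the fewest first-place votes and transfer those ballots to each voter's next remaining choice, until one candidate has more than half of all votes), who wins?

C

Round 1: A 19, B 15, C 20, D 0, E 12. D eliminated.
Round 2: A 19, B 15, C 20, E 12. E eliminated.
Round 3: A 19, B 15, C 32. B eliminated.
Round 4: A 26, C 40. C has a majority (≥34).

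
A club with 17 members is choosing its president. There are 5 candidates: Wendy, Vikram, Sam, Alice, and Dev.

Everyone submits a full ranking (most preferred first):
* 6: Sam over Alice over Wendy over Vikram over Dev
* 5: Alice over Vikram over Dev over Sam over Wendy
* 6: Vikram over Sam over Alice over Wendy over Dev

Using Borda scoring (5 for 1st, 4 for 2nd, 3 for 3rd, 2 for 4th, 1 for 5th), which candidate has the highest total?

Alice

Wendy: 6×3 + 5×1 + 6×2 = 35
Vikram: 6×2 + 5×4 + 6×5 = 62
Sam: 6×5 + 5×2 + 6×4 = 64
Alice: 6×4 + 5×5 + 6×3 = 67
Dev: 6×1 + 5×3 + 6×1 = 27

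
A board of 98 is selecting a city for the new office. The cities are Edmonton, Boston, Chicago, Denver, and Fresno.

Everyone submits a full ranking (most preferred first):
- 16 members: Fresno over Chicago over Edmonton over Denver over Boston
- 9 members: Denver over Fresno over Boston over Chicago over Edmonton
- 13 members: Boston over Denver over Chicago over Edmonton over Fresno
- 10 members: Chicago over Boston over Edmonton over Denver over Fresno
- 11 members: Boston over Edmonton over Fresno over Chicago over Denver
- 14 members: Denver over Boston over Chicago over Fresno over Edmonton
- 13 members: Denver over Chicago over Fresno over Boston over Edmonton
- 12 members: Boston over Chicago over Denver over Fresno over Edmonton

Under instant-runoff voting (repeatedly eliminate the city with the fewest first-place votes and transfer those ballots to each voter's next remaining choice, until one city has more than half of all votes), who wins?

Round 1: Edmonton 0, Boston 36, Chicago 10, Denver 36, Fresno 16. Edmonton eliminated.
Round 2: Boston 36, Chicago 10, Denver 36, Fresno 16. Chicago eliminated.
Round 3: Boston 46, Denver 36, Fresno 16. Fresno eliminated.
Round 4: Boston 46, Denver 52. Denver has a majority (≥50).

Denver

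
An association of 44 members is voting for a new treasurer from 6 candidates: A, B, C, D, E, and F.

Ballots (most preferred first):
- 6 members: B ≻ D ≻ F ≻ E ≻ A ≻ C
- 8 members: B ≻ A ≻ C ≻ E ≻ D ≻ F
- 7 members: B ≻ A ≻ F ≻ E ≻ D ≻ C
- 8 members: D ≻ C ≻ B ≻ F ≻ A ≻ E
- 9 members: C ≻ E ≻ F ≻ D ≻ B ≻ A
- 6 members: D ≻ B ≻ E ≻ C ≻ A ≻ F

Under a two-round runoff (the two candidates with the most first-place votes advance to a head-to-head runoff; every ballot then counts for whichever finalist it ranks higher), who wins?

Round 1 first-place votes: A 0, B 21, C 9, D 14, E 0, F 0. B and D advance.
Runoff: B is ranked above D on 21 ballots, D above B on 23.

D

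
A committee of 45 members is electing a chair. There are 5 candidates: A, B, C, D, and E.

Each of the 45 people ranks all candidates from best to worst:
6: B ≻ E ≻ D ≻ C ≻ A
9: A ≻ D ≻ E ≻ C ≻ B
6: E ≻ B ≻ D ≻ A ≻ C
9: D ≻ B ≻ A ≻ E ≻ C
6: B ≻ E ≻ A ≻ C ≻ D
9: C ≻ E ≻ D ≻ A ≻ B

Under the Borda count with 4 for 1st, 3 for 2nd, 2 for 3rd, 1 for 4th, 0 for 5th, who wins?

E

A: 6×0 + 9×4 + 6×1 + 9×2 + 6×2 + 9×1 = 81
B: 6×4 + 9×0 + 6×3 + 9×3 + 6×4 + 9×0 = 93
C: 6×1 + 9×1 + 6×0 + 9×0 + 6×1 + 9×4 = 57
D: 6×2 + 9×3 + 6×2 + 9×4 + 6×0 + 9×2 = 105
E: 6×3 + 9×2 + 6×4 + 9×1 + 6×3 + 9×3 = 114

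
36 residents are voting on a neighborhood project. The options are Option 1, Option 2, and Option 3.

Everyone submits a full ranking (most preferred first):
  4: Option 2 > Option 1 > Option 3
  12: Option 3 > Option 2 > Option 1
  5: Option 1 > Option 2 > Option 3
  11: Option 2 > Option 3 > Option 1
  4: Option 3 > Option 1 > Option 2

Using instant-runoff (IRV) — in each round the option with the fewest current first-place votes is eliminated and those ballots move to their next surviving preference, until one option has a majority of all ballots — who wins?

Option 2

Round 1: Option 1 5, Option 2 15, Option 3 16. Option 1 eliminated.
Round 2: Option 2 20, Option 3 16. Option 2 has a majority (≥19).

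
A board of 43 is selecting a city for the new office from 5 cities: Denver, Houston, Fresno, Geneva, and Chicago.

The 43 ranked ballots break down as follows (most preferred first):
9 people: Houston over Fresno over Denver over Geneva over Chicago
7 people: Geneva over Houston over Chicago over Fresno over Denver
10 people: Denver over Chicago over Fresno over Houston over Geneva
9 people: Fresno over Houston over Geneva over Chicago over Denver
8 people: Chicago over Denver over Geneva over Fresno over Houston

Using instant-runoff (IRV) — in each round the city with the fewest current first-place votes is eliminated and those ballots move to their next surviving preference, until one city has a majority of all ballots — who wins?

Houston

Round 1: Denver 10, Houston 9, Fresno 9, Geneva 7, Chicago 8. Geneva eliminated.
Round 2: Denver 10, Houston 16, Fresno 9, Chicago 8. Chicago eliminated.
Round 3: Denver 18, Houston 16, Fresno 9. Fresno eliminated.
Round 4: Denver 18, Houston 25. Houston has a majority (≥22).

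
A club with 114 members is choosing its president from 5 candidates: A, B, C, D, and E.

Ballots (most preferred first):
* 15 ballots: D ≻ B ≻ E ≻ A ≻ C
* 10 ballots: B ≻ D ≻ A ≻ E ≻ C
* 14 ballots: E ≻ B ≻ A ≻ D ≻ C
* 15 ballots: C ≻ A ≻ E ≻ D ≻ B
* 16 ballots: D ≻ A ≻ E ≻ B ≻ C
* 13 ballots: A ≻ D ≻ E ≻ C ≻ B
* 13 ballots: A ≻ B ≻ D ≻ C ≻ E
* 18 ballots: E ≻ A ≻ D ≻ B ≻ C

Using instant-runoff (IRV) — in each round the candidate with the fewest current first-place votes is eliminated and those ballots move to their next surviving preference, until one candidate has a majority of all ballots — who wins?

A

Round 1: A 26, B 10, C 15, D 31, E 32. B eliminated.
Round 2: A 26, C 15, D 41, E 32. C eliminated.
Round 3: A 41, D 41, E 32. E eliminated.
Round 4: A 73, D 41. A has a majority (≥58).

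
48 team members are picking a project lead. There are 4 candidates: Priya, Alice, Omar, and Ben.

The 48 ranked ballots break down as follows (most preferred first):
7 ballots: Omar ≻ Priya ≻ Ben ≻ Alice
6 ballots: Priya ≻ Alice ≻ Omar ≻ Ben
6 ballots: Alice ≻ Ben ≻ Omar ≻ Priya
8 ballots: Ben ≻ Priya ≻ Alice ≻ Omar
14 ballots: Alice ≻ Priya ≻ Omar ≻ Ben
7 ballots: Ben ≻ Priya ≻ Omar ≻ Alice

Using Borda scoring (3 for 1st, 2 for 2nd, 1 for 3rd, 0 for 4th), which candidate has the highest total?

Priya: 7×2 + 6×3 + 6×0 + 8×2 + 14×2 + 7×2 = 90
Alice: 7×0 + 6×2 + 6×3 + 8×1 + 14×3 + 7×0 = 80
Omar: 7×3 + 6×1 + 6×1 + 8×0 + 14×1 + 7×1 = 54
Ben: 7×1 + 6×0 + 6×2 + 8×3 + 14×0 + 7×3 = 64

Priya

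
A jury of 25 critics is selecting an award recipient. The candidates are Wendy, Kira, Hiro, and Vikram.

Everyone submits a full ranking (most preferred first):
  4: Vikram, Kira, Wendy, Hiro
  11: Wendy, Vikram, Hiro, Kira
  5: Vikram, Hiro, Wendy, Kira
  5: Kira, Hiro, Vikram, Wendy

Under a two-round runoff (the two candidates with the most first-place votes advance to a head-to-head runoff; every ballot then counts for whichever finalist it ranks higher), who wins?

Vikram

Round 1 first-place votes: Wendy 11, Kira 5, Hiro 0, Vikram 9. Wendy and Vikram advance.
Runoff: Wendy is ranked above Vikram on 11 ballots, Vikram above Wendy on 14.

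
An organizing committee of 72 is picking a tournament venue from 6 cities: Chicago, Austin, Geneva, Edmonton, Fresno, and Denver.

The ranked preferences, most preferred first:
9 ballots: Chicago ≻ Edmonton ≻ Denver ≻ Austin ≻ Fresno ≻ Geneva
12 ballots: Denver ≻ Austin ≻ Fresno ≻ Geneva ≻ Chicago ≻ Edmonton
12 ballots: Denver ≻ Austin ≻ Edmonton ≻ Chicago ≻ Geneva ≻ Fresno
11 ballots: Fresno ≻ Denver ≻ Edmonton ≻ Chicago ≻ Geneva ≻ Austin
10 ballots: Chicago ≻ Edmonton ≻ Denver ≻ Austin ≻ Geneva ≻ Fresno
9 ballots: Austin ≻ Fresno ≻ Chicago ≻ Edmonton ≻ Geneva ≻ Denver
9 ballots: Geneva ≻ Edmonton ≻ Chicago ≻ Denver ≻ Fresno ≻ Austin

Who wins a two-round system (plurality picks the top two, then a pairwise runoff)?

Chicago

Round 1 first-place votes: Chicago 19, Austin 9, Geneva 9, Edmonton 0, Fresno 11, Denver 24. Denver and Chicago advance.
Runoff: Denver is ranked above Chicago on 35 ballots, Chicago above Denver on 37.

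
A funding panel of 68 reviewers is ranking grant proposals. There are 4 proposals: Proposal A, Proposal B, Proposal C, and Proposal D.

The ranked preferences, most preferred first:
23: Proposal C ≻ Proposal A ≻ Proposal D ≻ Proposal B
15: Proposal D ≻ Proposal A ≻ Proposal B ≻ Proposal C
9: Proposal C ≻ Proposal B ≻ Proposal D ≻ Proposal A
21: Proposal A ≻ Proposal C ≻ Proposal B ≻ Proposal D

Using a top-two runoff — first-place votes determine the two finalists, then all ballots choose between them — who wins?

Round 1 first-place votes: Proposal A 21, Proposal B 0, Proposal C 32, Proposal D 15. Proposal C and Proposal A advance.
Runoff: Proposal C is ranked above Proposal A on 32 ballots, Proposal A above Proposal C on 36.

Proposal A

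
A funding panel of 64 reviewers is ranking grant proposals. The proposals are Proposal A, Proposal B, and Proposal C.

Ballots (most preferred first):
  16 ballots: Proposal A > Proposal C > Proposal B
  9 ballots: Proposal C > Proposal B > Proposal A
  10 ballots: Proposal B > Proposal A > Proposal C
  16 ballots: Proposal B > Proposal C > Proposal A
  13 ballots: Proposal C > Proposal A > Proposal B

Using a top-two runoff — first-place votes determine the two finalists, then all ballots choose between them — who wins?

Proposal C

Round 1 first-place votes: Proposal A 16, Proposal B 26, Proposal C 22. Proposal B and Proposal C advance.
Runoff: Proposal B is ranked above Proposal C on 26 ballots, Proposal C above Proposal B on 38.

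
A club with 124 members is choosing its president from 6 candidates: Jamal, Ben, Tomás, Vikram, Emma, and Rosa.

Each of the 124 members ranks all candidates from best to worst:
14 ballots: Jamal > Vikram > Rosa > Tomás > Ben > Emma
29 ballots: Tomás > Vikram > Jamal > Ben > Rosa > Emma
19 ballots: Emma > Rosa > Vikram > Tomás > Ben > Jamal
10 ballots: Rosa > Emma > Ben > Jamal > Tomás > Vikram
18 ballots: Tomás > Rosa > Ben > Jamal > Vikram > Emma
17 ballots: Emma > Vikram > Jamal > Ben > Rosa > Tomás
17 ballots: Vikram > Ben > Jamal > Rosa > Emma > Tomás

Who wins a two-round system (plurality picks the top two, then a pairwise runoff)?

Emma

Round 1 first-place votes: Jamal 14, Ben 0, Tomás 47, Vikram 17, Emma 36, Rosa 10. Tomás and Emma advance.
Runoff: Tomás is ranked above Emma on 61 ballots, Emma above Tomás on 63.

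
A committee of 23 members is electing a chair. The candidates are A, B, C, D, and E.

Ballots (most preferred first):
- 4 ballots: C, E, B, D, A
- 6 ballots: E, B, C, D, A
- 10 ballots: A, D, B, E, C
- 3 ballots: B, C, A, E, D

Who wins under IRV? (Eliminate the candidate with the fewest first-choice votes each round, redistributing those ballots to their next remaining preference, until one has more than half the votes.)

C

Round 1: A 10, B 3, C 4, D 0, E 6. D eliminated.
Round 2: A 10, B 3, C 4, E 6. B eliminated.
Round 3: A 10, C 7, E 6. E eliminated.
Round 4: A 10, C 13. C has a majority (≥12).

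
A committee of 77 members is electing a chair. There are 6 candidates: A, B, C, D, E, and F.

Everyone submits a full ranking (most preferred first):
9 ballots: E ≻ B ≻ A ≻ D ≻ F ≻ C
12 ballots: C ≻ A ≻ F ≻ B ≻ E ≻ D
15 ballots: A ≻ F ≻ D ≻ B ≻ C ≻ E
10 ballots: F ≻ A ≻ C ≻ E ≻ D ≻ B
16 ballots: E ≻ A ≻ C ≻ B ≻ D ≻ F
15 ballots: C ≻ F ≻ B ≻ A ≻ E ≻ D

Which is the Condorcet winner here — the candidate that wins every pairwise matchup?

A

A vs B: 53–24
A vs C: 50–27
A vs D: 77–0
A vs E: 52–25
A vs F: 52–25
A beats every other candidate.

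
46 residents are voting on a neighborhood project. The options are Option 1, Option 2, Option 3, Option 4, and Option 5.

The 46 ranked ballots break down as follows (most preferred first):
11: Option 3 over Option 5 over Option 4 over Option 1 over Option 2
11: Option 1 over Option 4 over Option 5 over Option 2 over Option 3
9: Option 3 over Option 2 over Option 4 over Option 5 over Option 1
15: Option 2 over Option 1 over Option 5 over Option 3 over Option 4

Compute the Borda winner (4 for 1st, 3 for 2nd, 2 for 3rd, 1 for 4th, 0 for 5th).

Option 1

Option 1: 11×1 + 11×4 + 9×0 + 15×3 = 100
Option 2: 11×0 + 11×1 + 9×3 + 15×4 = 98
Option 3: 11×4 + 11×0 + 9×4 + 15×1 = 95
Option 4: 11×2 + 11×3 + 9×2 + 15×0 = 73
Option 5: 11×3 + 11×2 + 9×1 + 15×2 = 94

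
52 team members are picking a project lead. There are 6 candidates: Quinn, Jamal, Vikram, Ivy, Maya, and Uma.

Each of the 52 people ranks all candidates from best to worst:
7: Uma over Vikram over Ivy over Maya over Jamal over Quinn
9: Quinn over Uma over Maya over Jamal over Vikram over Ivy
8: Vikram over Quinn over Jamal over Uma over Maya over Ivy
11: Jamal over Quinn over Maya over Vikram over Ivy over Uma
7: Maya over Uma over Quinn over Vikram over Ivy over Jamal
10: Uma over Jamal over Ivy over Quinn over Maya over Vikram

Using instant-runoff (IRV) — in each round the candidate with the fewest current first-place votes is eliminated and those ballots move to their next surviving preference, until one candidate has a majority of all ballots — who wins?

Round 1: Quinn 9, Jamal 11, Vikram 8, Ivy 0, Maya 7, Uma 17. Ivy eliminated.
Round 2: Quinn 9, Jamal 11, Vikram 8, Maya 7, Uma 17. Maya eliminated.
Round 3: Quinn 9, Jamal 11, Vikram 8, Uma 24. Vikram eliminated.
Round 4: Quinn 17, Jamal 11, Uma 24. Jamal eliminated.
Round 5: Quinn 28, Uma 24. Quinn has a majority (≥27).

Quinn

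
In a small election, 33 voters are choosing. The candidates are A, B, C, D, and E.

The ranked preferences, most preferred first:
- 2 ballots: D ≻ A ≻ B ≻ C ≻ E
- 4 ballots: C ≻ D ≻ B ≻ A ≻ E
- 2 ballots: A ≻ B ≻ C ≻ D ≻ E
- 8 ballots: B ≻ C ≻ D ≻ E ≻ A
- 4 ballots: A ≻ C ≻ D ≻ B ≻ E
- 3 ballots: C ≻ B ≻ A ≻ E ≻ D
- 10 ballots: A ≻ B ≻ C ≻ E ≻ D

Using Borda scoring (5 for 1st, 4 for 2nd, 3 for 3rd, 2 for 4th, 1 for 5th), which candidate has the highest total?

A: 2×4 + 4×2 + 2×5 + 8×1 + 4×5 + 3×3 + 10×5 = 113
B: 2×3 + 4×3 + 2×4 + 8×5 + 4×2 + 3×4 + 10×4 = 126
C: 2×2 + 4×5 + 2×3 + 8×4 + 4×4 + 3×5 + 10×3 = 123
D: 2×5 + 4×4 + 2×2 + 8×3 + 4×3 + 3×1 + 10×1 = 79
E: 2×1 + 4×1 + 2×1 + 8×2 + 4×1 + 3×2 + 10×2 = 54

B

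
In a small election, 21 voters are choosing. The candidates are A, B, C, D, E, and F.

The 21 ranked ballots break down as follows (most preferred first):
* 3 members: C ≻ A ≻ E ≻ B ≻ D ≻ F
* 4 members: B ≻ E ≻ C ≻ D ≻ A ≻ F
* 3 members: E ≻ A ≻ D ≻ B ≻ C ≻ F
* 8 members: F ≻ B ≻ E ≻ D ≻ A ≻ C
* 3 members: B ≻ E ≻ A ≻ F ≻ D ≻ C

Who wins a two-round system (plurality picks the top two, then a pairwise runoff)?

B

Round 1 first-place votes: A 0, B 7, C 3, D 0, E 3, F 8. F and B advance.
Runoff: F is ranked above B on 8 ballots, B above F on 13.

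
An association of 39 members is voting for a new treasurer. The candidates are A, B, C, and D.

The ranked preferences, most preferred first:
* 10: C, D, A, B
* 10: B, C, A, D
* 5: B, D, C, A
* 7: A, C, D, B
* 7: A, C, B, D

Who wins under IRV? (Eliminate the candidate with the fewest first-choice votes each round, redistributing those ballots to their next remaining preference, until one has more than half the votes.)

A

Round 1: A 14, B 15, C 10, D 0. D eliminated.
Round 2: A 14, B 15, C 10. C eliminated.
Round 3: A 24, B 15. A has a majority (≥20).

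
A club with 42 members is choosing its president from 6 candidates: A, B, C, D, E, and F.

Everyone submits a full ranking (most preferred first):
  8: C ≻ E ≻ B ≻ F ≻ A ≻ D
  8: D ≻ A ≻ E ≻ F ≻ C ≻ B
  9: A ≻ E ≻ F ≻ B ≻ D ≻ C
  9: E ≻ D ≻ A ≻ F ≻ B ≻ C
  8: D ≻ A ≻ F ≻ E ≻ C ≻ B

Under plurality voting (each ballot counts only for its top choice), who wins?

First-place votes: A 9, B 0, C 8, D 16, E 9, F 0.

D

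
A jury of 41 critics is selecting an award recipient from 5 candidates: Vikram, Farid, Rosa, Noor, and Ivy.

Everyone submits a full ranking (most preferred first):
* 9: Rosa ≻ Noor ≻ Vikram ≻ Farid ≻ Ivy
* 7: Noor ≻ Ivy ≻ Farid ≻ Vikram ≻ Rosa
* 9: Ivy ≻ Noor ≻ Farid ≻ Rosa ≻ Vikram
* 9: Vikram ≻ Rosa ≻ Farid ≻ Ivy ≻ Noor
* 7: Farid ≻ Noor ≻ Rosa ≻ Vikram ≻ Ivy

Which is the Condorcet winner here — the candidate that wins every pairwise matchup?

Noor vs Vikram: 32–9
Noor vs Farid: 25–16
Noor vs Rosa: 23–18
Noor vs Ivy: 23–18
Noor beats every other candidate.

Noor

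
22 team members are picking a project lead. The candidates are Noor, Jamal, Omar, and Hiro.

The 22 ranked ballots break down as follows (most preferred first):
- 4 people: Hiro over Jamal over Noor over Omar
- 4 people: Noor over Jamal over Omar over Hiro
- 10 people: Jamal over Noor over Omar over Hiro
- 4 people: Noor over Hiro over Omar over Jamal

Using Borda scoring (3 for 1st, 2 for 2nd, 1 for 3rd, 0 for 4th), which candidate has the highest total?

Noor

Noor: 4×1 + 4×3 + 10×2 + 4×3 = 48
Jamal: 4×2 + 4×2 + 10×3 + 4×0 = 46
Omar: 4×0 + 4×1 + 10×1 + 4×1 = 18
Hiro: 4×3 + 4×0 + 10×0 + 4×2 = 20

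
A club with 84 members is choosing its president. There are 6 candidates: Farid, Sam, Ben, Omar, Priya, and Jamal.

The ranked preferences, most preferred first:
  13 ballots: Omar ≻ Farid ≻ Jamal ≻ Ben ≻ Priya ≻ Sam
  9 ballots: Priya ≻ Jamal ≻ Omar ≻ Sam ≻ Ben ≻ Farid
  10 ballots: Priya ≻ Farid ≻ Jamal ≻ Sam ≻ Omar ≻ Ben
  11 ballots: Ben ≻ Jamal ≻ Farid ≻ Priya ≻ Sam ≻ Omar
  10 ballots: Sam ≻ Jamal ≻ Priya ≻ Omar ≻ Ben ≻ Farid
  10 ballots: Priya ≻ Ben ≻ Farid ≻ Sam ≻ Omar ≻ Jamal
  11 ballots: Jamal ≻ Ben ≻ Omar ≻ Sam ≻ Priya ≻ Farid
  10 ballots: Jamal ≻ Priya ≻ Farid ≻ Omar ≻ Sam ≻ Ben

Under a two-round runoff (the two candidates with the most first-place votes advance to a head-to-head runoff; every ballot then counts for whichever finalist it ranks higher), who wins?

Jamal

Round 1 first-place votes: Farid 0, Sam 10, Ben 11, Omar 13, Priya 29, Jamal 21. Priya and Jamal advance.
Runoff: Priya is ranked above Jamal on 29 ballots, Jamal above Priya on 55.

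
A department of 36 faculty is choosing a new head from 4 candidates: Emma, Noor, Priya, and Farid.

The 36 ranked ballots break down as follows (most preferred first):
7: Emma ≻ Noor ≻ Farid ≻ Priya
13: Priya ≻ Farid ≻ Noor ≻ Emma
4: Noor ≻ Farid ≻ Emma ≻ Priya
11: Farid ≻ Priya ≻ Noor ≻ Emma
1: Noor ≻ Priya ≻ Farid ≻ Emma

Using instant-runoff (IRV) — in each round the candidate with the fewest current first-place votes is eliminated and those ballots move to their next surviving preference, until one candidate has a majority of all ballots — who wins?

Farid

Round 1: Emma 7, Noor 5, Priya 13, Farid 11. Noor eliminated.
Round 2: Emma 7, Priya 14, Farid 15. Emma eliminated.
Round 3: Priya 14, Farid 22. Farid has a majority (≥19).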